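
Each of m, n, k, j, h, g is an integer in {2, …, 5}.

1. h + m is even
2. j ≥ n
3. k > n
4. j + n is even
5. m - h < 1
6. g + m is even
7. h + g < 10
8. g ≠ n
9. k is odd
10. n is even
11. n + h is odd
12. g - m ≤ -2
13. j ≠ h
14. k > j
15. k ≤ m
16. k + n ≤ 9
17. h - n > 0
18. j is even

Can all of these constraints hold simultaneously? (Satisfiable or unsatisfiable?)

Satisfiable

Setting (m, n, k, j, h, g) = (5, 4, 5, 4, 5, 3) satisfies everything: constraint 5: m - h = 0; constraint 7: h + g = 8; constraint 12: g - m = -2, and the others follow.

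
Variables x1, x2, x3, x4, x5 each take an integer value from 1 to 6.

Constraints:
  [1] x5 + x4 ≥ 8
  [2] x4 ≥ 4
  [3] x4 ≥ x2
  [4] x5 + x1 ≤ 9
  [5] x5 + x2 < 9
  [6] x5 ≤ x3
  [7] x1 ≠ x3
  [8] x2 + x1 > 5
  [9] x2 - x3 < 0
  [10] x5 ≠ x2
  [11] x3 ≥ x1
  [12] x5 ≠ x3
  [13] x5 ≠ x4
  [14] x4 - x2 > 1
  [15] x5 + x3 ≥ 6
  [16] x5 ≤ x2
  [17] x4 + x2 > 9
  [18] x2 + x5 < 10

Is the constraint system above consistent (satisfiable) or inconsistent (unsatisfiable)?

The assignment x1 = 4, x2 = 4, x3 = 6, x4 = 6, x5 = 3 works:
  constraint 1 holds since x5 + x4 = 9.
  constraint 4 holds since x5 + x1 = 7.
  constraint 5 holds since x5 + x2 = 7.
The rest check out directly.

Satisfiable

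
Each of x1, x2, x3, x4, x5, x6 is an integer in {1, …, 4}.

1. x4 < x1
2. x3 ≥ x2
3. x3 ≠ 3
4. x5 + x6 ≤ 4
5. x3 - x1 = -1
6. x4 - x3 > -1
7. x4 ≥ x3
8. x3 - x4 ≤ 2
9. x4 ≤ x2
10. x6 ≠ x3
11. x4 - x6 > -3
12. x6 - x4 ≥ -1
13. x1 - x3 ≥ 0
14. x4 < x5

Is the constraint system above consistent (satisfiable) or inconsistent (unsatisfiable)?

Satisfiable

The assignment x1 = 2, x2 = 1, x3 = 1, x4 = 1, x5 = 2, x6 = 2 works:
  constraint 4 holds since x5 + x6 = 4.
  constraint 5 holds since x3 - x1 = -1.
The rest check out directly.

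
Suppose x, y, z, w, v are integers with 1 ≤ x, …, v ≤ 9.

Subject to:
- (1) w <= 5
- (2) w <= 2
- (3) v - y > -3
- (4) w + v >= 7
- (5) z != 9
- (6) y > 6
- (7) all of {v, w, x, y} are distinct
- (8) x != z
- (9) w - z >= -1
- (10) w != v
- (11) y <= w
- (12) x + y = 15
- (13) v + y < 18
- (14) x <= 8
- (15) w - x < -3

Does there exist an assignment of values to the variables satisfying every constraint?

Unsatisfiable

From constraint 14: x ≤ 8. From constraints 1 and 11: y ≤ w ≤ 5. Hence x + y ≤ 13. But constraint 12 requires x + y = 15, and 15 > 13. Contradiction.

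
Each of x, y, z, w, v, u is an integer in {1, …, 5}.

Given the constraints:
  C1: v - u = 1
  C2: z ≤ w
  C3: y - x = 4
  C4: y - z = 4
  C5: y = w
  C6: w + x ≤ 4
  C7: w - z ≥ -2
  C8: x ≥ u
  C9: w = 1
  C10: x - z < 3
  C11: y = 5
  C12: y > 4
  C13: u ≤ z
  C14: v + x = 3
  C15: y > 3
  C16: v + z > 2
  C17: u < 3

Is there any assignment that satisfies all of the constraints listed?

Constraint 11 fixes y = 5 and constraint 9 fixes w = 1, but constraint 5 requires y = w. Since 5 ≠ 1, contradiction.

Unsatisfiable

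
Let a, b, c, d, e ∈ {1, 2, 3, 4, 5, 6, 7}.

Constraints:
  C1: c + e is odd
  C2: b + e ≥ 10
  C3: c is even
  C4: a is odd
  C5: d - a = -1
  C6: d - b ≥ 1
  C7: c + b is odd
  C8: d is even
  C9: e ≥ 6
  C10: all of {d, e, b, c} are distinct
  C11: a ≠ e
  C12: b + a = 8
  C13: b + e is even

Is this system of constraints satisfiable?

Satisfiable

Setting (a, b, c, d, e) = (5, 3, 2, 4, 7) satisfies everything: constraint 2: b + e = 10; constraint 5: d - a = -1, and the others follow.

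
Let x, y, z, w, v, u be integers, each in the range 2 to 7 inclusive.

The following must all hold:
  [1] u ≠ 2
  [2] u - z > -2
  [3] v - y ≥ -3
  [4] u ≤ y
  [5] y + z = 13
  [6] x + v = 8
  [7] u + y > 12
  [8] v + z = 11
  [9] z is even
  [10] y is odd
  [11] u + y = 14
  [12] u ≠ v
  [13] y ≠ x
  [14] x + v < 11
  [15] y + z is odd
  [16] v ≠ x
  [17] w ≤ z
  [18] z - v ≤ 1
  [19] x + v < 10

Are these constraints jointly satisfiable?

One satisfying assignment is x = 3, y = 7, z = 6, w = 6, v = 5, u = 7.
For the less obvious constraints — constraint 2: u - z = 1; constraint 3: v - y = -2; constraint 5: y + z = 13 — and the others hold by inspection.

Satisfiable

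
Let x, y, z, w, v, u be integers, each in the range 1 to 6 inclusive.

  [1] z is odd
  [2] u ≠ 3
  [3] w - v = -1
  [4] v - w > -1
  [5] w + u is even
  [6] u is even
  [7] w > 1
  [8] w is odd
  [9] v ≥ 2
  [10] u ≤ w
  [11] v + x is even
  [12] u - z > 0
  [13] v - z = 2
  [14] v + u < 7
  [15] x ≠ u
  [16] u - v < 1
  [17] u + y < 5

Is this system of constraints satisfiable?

Constraint 8 makes w odd and constraint 6 makes u even, so w + u must be odd. Constraint 5 says w + u is even — contradiction.

Unsatisfiable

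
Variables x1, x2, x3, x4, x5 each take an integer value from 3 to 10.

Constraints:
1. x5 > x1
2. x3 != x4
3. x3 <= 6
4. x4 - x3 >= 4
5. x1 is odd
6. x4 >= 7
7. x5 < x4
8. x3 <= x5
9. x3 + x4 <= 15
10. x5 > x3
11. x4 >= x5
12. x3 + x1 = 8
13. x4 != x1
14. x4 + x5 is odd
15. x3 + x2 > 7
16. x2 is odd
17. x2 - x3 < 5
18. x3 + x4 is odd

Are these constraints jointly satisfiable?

Take x1 = 5, x2 = 5, x3 = 3, x4 = 10, x5 = 9. Then constraint 4: x4 - x3 = 7; constraint 9: x3 + x4 = 13, and every other listed constraint is also met.

Satisfiable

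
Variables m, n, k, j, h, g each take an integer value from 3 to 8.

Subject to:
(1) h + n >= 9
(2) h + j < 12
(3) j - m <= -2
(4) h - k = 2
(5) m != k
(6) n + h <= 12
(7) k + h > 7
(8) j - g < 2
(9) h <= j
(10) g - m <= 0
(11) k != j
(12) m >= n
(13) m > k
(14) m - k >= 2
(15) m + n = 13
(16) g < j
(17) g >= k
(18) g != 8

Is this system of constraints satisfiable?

Satisfiable

Setting (m, n, k, j, h, g) = (8, 5, 3, 6, 5, 5) satisfies everything: constraint 1: h + n = 10; constraint 2: h + j = 11; constraint 3: j - m = -2, and the others follow.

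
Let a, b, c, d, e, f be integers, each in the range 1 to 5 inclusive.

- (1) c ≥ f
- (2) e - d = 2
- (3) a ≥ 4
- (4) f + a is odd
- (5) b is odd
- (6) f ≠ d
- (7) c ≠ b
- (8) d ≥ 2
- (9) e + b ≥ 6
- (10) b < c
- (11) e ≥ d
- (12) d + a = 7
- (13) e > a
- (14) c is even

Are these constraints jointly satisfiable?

Satisfiable

Setting (a, b, c, d, e, f) = (4, 3, 4, 3, 5, 1) satisfies everything: constraint 2: e - d = 2; constraint 9: e + b = 8, and the others follow.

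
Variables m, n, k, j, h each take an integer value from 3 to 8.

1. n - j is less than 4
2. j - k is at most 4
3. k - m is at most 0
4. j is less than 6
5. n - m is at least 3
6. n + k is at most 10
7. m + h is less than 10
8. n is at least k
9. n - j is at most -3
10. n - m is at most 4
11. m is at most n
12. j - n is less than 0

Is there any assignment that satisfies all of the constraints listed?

Constraints 2, 3, 5, and 9 give k − j ≥ -4, j − n ≥ 3, n − m ≥ 3, m − k ≥ 0.
Adding all 4 inequalities: the left sides telescope to 0, and the right sides sum to (-4) + 3 + 3 + 0 = 2. So 0 ≥ 2, which is false.

Unsatisfiable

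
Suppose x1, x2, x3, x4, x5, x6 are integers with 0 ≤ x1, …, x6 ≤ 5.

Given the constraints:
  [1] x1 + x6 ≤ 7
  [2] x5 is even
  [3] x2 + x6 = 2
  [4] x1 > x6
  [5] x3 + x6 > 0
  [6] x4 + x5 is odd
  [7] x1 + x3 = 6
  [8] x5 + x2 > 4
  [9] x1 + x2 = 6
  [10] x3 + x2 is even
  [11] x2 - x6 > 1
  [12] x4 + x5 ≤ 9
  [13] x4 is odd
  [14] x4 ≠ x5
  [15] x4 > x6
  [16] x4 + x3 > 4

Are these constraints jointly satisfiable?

Satisfiable

Try x1 = 4, x2 = 2, x3 = 2, x4 = 3, x5 = 4, x6 = 0.
Check constraint 1: x1 + x6 = 4; constraint 3: x2 + x6 = 2; constraint 5: x3 + x6 = 2. The remaining constraints are straightforward to verify.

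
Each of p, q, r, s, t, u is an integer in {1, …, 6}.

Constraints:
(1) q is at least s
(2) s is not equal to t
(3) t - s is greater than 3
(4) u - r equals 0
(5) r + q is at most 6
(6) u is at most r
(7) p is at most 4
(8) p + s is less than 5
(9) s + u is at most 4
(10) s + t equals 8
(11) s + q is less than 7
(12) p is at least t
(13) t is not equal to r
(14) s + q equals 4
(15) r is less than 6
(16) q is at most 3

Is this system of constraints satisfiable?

Unsatisfiable

From constraints 1 and 16: s ≤ q ≤ 3. From constraints 7 and 12: t ≤ p ≤ 4. Hence s + t ≤ 7. But constraint 10 requires s + t = 8, and 8 > 7. Contradiction.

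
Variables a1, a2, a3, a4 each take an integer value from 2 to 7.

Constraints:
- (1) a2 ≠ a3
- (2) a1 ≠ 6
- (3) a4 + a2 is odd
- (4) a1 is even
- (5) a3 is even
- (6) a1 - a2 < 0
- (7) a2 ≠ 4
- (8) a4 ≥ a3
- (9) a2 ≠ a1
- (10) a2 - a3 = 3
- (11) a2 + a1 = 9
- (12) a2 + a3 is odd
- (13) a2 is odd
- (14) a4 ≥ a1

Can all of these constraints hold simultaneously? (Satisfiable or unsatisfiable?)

Satisfiable

Try a1 = 4, a2 = 5, a3 = 2, a4 = 6.
Check constraint 6: a1 - a2 = -1; constraint 10: a2 - a3 = 3. The remaining constraints are straightforward to verify.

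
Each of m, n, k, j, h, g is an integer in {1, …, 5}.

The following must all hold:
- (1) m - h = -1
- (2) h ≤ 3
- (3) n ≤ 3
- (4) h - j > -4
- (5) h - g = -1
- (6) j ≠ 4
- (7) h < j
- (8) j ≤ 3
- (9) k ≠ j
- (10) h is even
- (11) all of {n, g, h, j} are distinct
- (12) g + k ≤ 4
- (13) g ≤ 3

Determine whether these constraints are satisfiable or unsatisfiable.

Unsatisfiable

Constraints 2, 3, 8, and 13 confine each of n, g, h, j to the 3 values {1, …, 3} (the domain already gives each ≥ 1).
Constraint 11 requires all 4 of them to be distinct, but only 3 values are available — impossible by the pigeonhole principle.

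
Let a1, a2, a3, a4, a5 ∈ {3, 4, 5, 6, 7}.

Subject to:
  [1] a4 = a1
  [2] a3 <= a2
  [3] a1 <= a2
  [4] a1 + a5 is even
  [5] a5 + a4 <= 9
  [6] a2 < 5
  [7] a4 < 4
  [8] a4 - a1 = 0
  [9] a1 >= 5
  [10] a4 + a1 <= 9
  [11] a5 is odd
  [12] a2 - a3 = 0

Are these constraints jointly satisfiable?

Unsatisfiable

From constraints 3 and 9: a2 ≥ a1 and a1 ≥ 5, so a2 ≥ 5. From constraint 6: a2 ≤ 4. But 4 < 5, so no value of a2 works.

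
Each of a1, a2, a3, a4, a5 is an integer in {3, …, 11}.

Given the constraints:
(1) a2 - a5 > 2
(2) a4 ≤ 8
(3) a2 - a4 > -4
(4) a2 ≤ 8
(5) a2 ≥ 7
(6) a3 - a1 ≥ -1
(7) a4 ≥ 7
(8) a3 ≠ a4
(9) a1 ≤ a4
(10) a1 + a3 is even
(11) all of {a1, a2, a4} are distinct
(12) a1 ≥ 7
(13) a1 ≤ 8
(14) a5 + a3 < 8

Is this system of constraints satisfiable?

Unsatisfiable

Constraints 2, 4, 5, 7, 12, and 13 confine each of a1, a2, a4 to the 2 values {7, 8}.
Constraint 11 requires all 3 of them to be distinct, but only 2 values are available — impossible by the pigeonhole principle.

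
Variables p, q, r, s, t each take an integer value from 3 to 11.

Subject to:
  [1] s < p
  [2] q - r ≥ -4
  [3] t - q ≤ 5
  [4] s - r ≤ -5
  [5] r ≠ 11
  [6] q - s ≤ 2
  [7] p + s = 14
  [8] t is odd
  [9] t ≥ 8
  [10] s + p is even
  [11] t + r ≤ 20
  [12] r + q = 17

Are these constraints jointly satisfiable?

Take p = 9, q = 7, r = 10, s = 5, t = 9. Then constraint 2: q - r = -3; constraint 3: t - q = 2, and every other listed constraint is also met.

Satisfiable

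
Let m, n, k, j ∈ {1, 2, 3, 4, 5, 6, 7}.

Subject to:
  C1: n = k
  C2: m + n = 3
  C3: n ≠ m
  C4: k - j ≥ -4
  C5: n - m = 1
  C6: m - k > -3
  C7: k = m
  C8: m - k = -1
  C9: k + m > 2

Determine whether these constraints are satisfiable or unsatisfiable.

Unsatisfiable

From constraints 1 and 7, n = k = m, so n = m. But constraint 3 says n ≠ m. Contradiction.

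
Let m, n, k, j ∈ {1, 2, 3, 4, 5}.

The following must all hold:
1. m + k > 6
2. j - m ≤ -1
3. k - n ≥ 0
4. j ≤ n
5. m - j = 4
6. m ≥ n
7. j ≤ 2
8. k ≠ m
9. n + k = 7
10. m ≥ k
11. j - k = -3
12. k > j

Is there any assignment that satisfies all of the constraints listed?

Satisfiable

Take m = 5, n = 3, k = 4, j = 1. Then constraint 1: m + k = 9; constraint 2: j - m = -4, and every other listed constraint is also met.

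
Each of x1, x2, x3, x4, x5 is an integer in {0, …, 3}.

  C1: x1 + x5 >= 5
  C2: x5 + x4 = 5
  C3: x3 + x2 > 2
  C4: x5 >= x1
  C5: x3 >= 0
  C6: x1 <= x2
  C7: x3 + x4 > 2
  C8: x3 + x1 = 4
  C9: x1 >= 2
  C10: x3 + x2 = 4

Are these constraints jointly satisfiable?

Setting (x1, x2, x3, x4, x5) = (3, 3, 1, 2, 3) satisfies everything: constraint 1: x1 + x5 = 6; constraint 2: x5 + x4 = 5, and the others follow.

Satisfiable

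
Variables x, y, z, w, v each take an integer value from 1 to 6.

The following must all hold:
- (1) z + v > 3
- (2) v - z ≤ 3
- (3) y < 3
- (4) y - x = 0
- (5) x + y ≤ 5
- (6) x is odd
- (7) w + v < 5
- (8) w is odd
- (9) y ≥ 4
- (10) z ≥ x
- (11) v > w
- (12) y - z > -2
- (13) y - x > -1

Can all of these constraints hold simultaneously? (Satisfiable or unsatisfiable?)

Unsatisfiable

From constraint 9: y ≥ 4. From constraint 3: y ≤ 2. But 2 < 4, so no value of y works.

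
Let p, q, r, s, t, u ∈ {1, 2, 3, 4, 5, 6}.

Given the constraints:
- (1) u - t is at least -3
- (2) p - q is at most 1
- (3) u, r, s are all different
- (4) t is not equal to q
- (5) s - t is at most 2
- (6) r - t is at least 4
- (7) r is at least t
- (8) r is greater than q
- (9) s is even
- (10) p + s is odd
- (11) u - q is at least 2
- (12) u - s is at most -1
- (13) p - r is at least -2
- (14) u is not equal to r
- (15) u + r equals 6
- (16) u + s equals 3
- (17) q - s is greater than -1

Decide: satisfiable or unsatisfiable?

Unsatisfiable

Constraints 2, 5, 6, 11, 12, and 13 give t − s ≥ -2, s − u ≥ 1, u − q ≥ 2, q − p ≥ -1, p − r ≥ -2, r − t ≥ 4.
Adding all 6 inequalities: the left sides telescope to 0, and the right sides sum to (-2) + 1 + 2 + (-1) + (-2) + 4 = 2. So 0 ≥ 2, which is false.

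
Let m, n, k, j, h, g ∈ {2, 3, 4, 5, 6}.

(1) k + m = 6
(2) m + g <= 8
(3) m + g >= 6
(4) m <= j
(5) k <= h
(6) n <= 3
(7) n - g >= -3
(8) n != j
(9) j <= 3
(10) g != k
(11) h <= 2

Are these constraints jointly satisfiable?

From constraints 5 and 11: k ≤ h ≤ 2. From constraints 4 and 9: m ≤ j ≤ 3. Hence k + m ≤ 5. But constraint 1 requires k + m = 6, and 6 > 5. Contradiction.

Unsatisfiable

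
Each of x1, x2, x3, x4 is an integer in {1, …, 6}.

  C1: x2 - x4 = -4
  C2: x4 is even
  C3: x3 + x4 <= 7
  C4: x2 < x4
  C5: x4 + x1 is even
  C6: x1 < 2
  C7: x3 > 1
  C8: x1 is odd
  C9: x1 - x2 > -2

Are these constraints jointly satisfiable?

Constraint 2 makes x4 even and constraint 8 makes x1 odd, so x4 + x1 must be odd. Constraint 5 says x4 + x1 is even — contradiction.

Unsatisfiable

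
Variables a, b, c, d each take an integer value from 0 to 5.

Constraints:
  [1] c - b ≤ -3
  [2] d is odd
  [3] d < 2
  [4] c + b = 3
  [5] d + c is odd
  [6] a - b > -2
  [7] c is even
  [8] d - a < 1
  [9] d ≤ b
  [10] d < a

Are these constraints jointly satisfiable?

Take a = 3, b = 3, c = 0, d = 1. Then constraint 1: c - b = -3; constraint 4: c + b = 3, and every other listed constraint is also met.

Satisfiable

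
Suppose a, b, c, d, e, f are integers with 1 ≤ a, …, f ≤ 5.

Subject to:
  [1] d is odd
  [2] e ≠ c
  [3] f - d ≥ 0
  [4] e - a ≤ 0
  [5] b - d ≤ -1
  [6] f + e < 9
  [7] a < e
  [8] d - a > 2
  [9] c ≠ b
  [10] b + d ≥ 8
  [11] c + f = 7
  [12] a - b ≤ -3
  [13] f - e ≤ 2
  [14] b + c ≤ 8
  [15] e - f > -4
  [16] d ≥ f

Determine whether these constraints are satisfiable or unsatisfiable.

Constraints 3, 4, 5, 12, and 13 give f − d ≥ 0, d − b ≥ 1, b − a ≥ 3, a − e ≥ 0, e − f ≥ -2.
Adding all 5 inequalities: the left sides telescope to 0, and the right sides sum to 0 + 1 + 3 + 0 + (-2) = 2. So 0 ≥ 2, which is false.

Unsatisfiable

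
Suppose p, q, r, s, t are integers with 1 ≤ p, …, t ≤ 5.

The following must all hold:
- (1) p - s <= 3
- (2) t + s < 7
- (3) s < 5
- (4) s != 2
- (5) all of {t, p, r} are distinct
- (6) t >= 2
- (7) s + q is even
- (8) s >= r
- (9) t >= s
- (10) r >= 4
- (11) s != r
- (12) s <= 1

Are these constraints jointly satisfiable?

Unsatisfiable

From constraints 8 and 10: s ≥ r and r ≥ 4, so s ≥ 4. From constraint 12: s ≤ 1. But 1 < 4, so no value of s works.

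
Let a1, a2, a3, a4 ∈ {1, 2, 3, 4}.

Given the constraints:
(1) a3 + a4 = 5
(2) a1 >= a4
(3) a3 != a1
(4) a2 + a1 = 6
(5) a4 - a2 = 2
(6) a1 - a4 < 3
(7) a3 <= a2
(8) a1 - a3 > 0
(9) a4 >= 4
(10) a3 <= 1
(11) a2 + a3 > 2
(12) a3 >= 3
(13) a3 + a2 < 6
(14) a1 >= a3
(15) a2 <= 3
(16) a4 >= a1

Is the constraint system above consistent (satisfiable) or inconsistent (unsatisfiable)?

Unsatisfiable

From constraints 7 and 12: a2 ≥ a3 ≥ 3. From constraints 2 and 9: a1 ≥ a4 ≥ 4. Hence a2 + a1 ≥ 7. But constraint 4 requires a2 + a1 = 6, and 6 < 7. Contradiction.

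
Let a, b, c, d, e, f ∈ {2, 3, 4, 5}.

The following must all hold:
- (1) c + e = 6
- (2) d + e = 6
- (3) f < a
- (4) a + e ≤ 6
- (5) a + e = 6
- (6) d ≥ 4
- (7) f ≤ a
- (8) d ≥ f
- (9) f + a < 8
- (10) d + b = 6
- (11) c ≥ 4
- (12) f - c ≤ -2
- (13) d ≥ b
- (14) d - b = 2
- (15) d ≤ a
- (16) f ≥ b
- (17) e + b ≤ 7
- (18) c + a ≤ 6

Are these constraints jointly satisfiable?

Unsatisfiable

From constraint 11: c ≥ 4. From constraints 6 and 15: a ≥ d ≥ 4. Hence c + a ≥ 8. But constraint 18 requires c + a ≤ 6, and 6 < 8. Contradiction.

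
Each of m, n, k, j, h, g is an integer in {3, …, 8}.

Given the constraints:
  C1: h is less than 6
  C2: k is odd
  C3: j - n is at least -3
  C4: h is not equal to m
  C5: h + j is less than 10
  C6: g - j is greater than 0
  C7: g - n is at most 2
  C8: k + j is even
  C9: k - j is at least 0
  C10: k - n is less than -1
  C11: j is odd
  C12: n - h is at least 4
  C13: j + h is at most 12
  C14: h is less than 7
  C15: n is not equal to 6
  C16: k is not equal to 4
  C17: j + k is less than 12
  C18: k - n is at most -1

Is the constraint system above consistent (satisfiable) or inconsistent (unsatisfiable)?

Setting (m, n, k, j, h, g) = (8, 8, 5, 5, 4, 8) satisfies everything: constraint 3: j - n = -3; constraint 5: h + j = 9, and the others follow.

Satisfiable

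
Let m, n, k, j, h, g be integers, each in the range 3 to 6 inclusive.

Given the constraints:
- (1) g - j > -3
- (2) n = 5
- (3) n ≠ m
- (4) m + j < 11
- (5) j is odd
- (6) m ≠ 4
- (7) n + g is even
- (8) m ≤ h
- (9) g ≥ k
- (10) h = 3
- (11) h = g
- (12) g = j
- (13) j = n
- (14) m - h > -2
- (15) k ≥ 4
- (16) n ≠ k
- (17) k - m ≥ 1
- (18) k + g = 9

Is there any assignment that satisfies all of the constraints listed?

Constraint 10 fixes h = 3 and constraint 2 fixes n = 5. Constraints 11, 12, and 13 give h = g = j = n, so h = n. But 3 ≠ 5 — contradiction.

Unsatisfiable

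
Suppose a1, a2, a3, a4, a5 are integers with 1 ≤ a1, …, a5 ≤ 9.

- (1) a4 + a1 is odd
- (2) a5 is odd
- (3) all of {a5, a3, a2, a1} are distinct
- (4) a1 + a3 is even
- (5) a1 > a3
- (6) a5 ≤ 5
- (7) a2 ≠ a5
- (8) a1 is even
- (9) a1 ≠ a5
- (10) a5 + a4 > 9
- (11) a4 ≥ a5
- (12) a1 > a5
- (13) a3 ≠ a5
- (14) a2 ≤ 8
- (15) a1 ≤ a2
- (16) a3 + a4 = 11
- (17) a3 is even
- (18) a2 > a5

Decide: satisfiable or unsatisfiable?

Take a1 = 4, a2 = 6, a3 = 2, a4 = 9, a5 = 1. Then constraint 10: a5 + a4 = 10; constraint 16: a3 + a4 = 11, and every other listed constraint is also met.

Satisfiable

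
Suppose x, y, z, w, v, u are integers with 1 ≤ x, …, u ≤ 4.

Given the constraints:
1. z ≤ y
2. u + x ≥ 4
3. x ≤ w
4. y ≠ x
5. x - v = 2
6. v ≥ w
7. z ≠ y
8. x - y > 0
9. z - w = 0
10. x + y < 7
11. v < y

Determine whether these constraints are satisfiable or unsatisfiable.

Unsatisfiable

Constraints 3, 6, 8, and 11 give v < y, y < x, x ≤ w, w ≤ v. Chaining: v < y < x ≤ w ≤ v, which forces v < v — impossible.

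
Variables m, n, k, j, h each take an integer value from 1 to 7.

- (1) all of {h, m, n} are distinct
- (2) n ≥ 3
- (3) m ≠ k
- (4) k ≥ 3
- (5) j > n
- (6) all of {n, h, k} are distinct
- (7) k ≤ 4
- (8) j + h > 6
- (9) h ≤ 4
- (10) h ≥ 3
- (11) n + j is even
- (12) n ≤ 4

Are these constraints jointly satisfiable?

Constraints 2, 4, 7, 9, 10, and 12 confine each of n, h, k to the 2 values {3, 4}.
Constraint 6 requires all 3 of them to be distinct, but only 2 values are available — impossible by the pigeonhole principle.

Unsatisfiable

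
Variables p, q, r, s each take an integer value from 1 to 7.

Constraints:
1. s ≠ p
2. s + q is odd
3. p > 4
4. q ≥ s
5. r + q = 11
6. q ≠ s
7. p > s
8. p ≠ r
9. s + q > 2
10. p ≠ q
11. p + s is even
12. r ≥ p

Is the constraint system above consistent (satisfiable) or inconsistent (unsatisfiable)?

Satisfiable

Take p = 5, q = 4, r = 7, s = 1. Then constraint 2: s + q = 5 is odd; constraint 5: r + q = 11; constraint 9: s + q = 5, and every other listed constraint is also met.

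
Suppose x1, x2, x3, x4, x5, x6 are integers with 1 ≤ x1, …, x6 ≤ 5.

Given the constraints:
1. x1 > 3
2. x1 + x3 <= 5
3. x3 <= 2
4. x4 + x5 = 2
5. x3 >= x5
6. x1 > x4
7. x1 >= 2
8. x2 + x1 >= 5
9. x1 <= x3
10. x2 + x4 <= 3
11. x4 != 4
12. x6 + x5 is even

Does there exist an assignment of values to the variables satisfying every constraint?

Unsatisfiable

From constraint 1: x1 ≥ 4. From constraints 3 and 9: x1 ≤ x3 and x3 ≤ 2, so x1 ≤ 2. But 2 < 4, so no value of x1 works.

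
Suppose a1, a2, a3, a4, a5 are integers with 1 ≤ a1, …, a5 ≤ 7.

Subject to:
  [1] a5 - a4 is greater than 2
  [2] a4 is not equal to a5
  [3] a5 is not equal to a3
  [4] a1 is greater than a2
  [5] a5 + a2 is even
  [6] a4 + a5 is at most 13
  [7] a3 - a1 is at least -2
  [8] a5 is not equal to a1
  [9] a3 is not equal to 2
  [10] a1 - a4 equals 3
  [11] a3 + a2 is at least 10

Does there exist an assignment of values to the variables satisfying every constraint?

Satisfiable

One satisfying assignment is a1 = 6, a2 = 5, a3 = 6, a4 = 3, a5 = 7.
For the less obvious constraints — constraint 1: a5 - a4 = 4; constraint 6: a4 + a5 = 10 — and the others hold by inspection.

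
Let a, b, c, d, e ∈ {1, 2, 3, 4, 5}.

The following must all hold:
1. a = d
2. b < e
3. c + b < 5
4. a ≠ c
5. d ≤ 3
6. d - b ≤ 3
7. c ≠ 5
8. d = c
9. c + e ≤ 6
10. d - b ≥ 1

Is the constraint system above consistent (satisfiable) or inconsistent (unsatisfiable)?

From constraints 1 and 8, a = d = c, so a = c. But constraint 4 says a ≠ c. Contradiction.

Unsatisfiable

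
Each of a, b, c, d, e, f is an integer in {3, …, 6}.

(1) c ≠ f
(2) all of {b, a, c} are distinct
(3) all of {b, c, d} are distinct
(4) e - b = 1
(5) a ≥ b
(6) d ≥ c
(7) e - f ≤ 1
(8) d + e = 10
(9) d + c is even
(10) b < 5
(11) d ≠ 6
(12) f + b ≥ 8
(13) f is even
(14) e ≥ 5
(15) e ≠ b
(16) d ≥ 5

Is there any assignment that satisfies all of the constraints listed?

Setting (a, b, c, d, e, f) = (5, 4, 3, 5, 5, 4) satisfies everything: constraint 4: e - b = 1; constraint 7: e - f = 1, and the others follow.

Satisfiable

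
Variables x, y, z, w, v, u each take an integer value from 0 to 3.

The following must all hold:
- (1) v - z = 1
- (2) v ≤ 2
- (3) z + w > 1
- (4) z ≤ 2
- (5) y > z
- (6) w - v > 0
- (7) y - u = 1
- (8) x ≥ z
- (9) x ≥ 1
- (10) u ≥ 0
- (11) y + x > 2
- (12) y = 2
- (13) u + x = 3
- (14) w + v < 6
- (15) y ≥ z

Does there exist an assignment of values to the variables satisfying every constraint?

One satisfying assignment is x = 2, y = 2, z = 1, w = 3, v = 2, u = 1.
For the less obvious constraints — constraint 1: v - z = 1; constraint 3: z + w = 4 — and the others hold by inspection.

Satisfiable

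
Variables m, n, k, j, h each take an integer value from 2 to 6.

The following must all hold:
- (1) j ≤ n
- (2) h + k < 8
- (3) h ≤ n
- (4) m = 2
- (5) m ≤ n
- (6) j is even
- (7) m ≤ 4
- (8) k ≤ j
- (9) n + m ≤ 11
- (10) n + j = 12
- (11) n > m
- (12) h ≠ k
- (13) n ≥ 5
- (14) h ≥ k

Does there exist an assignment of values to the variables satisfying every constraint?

Satisfiable

The assignment m = 2, n = 6, k = 2, j = 6, h = 4 works:
  constraint 2 holds since h + k = 6.
  constraint 9 holds since n + m = 8.
  constraint 10 holds since n + j = 12.
The rest check out directly.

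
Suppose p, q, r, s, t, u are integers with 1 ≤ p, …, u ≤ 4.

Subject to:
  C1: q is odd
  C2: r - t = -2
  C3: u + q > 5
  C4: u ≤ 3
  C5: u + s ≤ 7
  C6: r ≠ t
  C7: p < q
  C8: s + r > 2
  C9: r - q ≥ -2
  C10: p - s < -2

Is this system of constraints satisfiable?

Satisfiable

Take p = 1, q = 3, r = 1, s = 4, t = 3, u = 3. Then constraint 2: r - t = -2; constraint 3: u + q = 6, and every other listed constraint is also met.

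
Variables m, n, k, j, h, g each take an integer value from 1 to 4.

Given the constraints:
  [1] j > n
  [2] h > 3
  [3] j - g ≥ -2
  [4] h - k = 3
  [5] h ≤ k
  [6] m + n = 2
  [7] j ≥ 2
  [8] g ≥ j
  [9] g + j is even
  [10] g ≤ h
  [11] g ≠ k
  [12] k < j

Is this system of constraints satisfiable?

Unsatisfiable

Constraints 5, 8, 10, and 12 give h ≤ k, k < j, j ≤ g, g ≤ h. Chaining: h ≤ k < j ≤ g ≤ h, which forces h < h — impossible.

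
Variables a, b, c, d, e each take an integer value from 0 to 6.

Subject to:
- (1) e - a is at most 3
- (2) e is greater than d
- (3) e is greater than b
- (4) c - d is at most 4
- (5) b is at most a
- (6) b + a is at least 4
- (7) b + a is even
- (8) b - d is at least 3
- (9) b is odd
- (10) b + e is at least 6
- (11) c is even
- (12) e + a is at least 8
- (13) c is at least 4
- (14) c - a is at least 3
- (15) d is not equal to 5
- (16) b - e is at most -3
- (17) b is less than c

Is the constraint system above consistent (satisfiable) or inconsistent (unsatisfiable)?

Constraints 1, 4, 8, 14, and 16 give d − c ≥ -4, c − a ≥ 3, a − e ≥ -3, e − b ≥ 3, b − d ≥ 3.
Adding all 5 inequalities: the left sides telescope to 0, and the right sides sum to (-4) + 3 + (-3) + 3 + 3 = 2. So 0 ≥ 2, which is false.

Unsatisfiable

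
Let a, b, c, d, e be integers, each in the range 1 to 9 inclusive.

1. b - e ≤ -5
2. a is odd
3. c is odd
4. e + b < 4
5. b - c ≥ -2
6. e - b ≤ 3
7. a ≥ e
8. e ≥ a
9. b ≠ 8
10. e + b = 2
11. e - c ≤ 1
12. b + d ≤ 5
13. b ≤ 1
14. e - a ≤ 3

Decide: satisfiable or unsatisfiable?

Constraints 1, 5, and 11 give e − b ≥ 5, b − c ≥ -2, c − e ≥ -1.
Adding all 3 inequalities: the left sides telescope to 0, and the right sides sum to 5 + (-2) + (-1) = 2. So 0 ≥ 2, which is false.

Unsatisfiable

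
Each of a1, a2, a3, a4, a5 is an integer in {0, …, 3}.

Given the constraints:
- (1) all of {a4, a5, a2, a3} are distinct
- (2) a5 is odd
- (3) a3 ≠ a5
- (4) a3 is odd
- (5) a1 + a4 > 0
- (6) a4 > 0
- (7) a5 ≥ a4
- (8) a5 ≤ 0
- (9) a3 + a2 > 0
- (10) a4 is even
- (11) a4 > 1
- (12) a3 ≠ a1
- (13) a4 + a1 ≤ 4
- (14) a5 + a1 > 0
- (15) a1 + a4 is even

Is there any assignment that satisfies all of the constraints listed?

From constraint 11: a4 ≥ 2. From constraints 7 and 8: a4 ≤ a5 and a5 ≤ 0, so a4 ≤ 0. But 0 < 2, so no value of a4 works.

Unsatisfiable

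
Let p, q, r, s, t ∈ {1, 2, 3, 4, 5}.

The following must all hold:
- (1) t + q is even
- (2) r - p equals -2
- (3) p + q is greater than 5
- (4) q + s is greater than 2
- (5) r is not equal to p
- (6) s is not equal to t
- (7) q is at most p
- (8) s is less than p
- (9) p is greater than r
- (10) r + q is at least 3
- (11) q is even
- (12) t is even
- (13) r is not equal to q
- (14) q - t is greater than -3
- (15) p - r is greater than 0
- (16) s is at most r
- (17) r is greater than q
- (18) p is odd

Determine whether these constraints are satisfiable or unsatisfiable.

Satisfiable

The assignment p = 5, q = 2, r = 3, s = 1, t = 2 works:
  constraint 2 holds since r - p = -2.
  constraint 3 holds since p + q = 7.
  constraint 4 holds since q + s = 3.
The rest check out directly.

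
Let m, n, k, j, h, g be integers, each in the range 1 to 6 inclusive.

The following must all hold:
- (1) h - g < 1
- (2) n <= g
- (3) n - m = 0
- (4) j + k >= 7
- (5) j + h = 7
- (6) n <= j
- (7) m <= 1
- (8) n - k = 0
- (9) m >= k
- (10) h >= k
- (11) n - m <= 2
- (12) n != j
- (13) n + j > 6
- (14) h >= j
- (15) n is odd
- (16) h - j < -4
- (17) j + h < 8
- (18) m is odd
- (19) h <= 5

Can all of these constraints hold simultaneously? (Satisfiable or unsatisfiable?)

Unsatisfiable

From constraints 14 and 19: j ≤ h ≤ 5. From constraints 7 and 9: k ≤ m ≤ 1. Hence j + k ≤ 6. But constraint 4 requires j + k ≥ 7, and 7 > 6. Contradiction.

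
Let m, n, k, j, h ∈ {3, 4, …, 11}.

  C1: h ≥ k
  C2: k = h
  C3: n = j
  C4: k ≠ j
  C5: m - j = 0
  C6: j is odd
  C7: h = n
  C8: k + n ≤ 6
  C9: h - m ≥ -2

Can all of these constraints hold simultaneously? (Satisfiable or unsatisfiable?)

Unsatisfiable

From constraints 2, 3, and 7, k = h = n = j, so k = j. But constraint 4 says k ≠ j. Contradiction.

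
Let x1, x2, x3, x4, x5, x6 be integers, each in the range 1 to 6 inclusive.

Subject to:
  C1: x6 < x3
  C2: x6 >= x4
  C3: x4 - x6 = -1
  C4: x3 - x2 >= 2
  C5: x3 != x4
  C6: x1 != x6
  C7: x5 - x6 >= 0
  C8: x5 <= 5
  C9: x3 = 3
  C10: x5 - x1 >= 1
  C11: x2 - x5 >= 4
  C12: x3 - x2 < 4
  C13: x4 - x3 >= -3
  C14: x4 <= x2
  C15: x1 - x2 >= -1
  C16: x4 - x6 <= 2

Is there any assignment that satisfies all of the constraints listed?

Unsatisfiable

Constraints 4, 7, 11, 13, and 16 give x5 − x6 ≥ 0, x6 − x4 ≥ -2, x4 − x3 ≥ -3, x3 − x2 ≥ 2, x2 − x5 ≥ 4.
Adding all 5 inequalities: the left sides telescope to 0, and the right sides sum to 0 + (-2) + (-3) + 2 + 4 = 1. So 0 ≥ 1, which is false.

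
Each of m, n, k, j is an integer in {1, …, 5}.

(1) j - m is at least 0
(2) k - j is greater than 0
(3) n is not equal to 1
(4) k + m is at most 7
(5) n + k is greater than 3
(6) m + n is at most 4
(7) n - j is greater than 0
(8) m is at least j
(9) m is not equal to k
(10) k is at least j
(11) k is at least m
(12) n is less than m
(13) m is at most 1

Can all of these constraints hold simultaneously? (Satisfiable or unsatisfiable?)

Constraints 1, 7, and 12 give j < n, n < m, m ≤ j. Chaining: j < n < m ≤ j, which forces j < j — impossible.

Unsatisfiable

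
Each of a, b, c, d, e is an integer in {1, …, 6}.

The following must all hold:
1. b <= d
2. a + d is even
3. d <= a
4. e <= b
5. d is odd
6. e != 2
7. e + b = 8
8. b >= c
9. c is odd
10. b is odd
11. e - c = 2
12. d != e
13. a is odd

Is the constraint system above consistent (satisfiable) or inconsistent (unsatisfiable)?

Take a = 5, b = 5, c = 1, d = 5, e = 3. Then constraint 2: a + d = 10 is even; constraint 7: e + b = 8; constraint 11: e - c = 2, and every other listed constraint is also met.

Satisfiable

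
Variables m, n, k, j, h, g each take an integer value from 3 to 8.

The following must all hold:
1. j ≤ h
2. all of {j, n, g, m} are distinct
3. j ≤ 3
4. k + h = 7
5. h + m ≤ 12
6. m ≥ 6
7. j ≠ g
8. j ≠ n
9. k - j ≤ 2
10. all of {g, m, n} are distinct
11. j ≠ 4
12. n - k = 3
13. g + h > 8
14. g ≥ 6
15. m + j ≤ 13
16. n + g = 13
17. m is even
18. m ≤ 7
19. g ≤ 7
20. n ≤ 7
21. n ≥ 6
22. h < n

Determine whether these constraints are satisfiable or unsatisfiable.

Unsatisfiable

Constraints 6, 14, 18, 19, 20, and 21 confine each of g, m, n to the 2 values {6, 7}.
Constraint 10 requires all 3 of them to be distinct, but only 2 values are available — impossible by the pigeonhole principle.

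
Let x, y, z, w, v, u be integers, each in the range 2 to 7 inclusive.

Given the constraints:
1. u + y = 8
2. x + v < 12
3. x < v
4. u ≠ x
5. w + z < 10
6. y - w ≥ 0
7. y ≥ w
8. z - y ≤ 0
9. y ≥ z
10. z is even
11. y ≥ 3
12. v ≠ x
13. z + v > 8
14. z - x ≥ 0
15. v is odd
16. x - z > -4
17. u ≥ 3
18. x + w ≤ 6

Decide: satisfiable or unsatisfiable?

Try x = 2, y = 4, z = 4, w = 4, v = 7, u = 4.
Check constraint 1: u + y = 8; constraint 2: x + v = 9; constraint 5: w + z = 8. The remaining constraints are straightforward to verify.

Satisfiable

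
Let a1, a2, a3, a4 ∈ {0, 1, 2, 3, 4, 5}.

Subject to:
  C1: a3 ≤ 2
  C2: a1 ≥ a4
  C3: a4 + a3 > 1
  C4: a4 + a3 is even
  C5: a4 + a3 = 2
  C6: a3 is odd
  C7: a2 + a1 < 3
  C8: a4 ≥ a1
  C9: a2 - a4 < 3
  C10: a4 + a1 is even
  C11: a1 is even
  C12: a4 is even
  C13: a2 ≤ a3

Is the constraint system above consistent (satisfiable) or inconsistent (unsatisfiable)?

Unsatisfiable

Constraint 12 makes a4 even and constraint 6 makes a3 odd, so a4 + a3 must be odd. Constraint 4 says a4 + a3 is even — contradiction.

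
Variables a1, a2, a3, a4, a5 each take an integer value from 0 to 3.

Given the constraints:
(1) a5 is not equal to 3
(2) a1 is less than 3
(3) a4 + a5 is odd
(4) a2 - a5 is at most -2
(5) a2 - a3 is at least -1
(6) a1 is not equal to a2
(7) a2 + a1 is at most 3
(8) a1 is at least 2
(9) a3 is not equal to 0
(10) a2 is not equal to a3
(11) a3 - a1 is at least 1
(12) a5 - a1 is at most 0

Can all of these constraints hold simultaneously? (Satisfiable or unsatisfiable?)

Unsatisfiable

Constraints 4, 5, 11, and 12 give a5 − a2 ≥ 2, a2 − a3 ≥ -1, a3 − a1 ≥ 1, a1 − a5 ≥ 0.
Adding all 4 inequalities: the left sides telescope to 0, and the right sides sum to 2 + (-1) + 1 + 0 = 2. So 0 ≥ 2, which is false.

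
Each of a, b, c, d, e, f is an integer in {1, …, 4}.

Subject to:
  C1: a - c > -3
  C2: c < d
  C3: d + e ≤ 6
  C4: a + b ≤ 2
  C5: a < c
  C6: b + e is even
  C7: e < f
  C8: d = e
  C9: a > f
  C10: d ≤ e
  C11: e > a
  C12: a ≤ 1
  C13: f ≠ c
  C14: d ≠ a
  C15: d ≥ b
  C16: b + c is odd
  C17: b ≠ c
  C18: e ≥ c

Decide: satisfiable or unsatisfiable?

Unsatisfiable

Constraints 2, 5, 7, 9, and 10 give d ≤ e, e < f, f < a, a < c, c < d. Chaining: d ≤ e < f < a < c < d, which forces d < d — impossible.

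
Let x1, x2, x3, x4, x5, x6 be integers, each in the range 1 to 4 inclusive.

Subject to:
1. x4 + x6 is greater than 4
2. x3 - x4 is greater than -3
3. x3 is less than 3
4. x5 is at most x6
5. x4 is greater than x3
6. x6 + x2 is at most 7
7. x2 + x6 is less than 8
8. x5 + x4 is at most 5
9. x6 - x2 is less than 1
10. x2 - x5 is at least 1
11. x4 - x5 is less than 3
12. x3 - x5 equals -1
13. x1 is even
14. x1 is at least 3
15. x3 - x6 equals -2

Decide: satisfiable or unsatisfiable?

Satisfiable

Setting (x1, x2, x3, x4, x5, x6) = (4, 4, 1, 2, 2, 3) satisfies everything: constraint 1: x4 + x6 = 5; constraint 2: x3 - x4 = -1, and the others follow.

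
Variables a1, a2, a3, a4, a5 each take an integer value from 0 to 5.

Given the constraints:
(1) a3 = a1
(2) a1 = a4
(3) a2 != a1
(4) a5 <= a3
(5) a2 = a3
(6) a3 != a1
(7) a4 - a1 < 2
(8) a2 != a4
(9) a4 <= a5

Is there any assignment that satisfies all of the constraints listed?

Unsatisfiable

From constraints 1, 2, and 5, a2 = a3 = a1 = a4, so a2 = a4. But constraint 8 says a2 ≠ a4. Contradiction.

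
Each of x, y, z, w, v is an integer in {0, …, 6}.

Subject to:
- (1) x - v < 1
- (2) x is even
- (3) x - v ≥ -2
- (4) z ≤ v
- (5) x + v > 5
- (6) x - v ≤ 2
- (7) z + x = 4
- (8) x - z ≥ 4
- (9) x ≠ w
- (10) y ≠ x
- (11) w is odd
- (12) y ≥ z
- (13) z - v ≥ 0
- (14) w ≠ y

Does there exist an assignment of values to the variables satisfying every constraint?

Constraints 6, 8, and 13 give z − v ≥ 0, v − x ≥ -2, x − z ≥ 4.
Adding all 3 inequalities: the left sides telescope to 0, and the right sides sum to 0 + (-2) + 4 = 2. So 0 ≥ 2, which is false.

Unsatisfiable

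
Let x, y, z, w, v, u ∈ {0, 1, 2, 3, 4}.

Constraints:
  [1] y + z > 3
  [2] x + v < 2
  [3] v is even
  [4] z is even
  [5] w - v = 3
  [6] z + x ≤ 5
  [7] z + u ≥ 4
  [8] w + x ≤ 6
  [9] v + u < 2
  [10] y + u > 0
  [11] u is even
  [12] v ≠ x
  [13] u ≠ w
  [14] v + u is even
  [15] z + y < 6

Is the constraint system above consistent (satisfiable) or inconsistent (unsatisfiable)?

Satisfiable

Setting (x, y, z, w, v, u) = (1, 1, 4, 3, 0, 0) satisfies everything: constraint 1: y + z = 5; constraint 2: x + v = 1, and the others follow.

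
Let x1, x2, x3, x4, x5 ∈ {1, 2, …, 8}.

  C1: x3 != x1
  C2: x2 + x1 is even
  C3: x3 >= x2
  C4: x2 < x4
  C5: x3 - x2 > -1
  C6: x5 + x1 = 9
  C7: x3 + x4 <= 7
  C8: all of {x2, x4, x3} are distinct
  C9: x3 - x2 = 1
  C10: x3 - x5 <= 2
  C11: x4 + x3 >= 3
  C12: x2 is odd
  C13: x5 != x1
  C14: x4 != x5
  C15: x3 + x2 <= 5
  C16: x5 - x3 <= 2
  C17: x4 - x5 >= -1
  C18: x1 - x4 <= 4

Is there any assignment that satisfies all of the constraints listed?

Satisfiable

Setting (x1, x2, x3, x4, x5) = (7, 1, 2, 4, 2) satisfies everything: constraint 5: x3 - x2 = 1; constraint 6: x5 + x1 = 9, and the others follow.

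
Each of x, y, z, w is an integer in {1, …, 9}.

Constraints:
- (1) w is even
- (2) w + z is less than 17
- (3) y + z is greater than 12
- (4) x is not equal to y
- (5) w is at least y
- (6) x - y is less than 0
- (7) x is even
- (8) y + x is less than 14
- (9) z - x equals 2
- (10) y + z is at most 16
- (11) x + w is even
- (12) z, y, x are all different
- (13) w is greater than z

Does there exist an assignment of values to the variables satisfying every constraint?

The assignment x = 4, y = 7, z = 6, w = 8 works:
  constraint 2 holds since w + z = 14.
  constraint 3 holds since y + z = 13.
  constraint 6 holds since x - y = -3.
The rest check out directly.

Satisfiable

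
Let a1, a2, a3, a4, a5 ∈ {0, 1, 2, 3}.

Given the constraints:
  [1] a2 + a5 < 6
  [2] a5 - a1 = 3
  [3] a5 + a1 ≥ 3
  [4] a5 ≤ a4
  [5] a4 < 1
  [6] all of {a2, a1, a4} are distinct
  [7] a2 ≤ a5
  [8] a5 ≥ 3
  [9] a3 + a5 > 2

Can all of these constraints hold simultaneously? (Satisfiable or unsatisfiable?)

Unsatisfiable

From constraints 4 and 8: a4 ≥ a5 and a5 ≥ 3, so a4 ≥ 3. From constraint 5: a4 ≤ 0. But 0 < 3, so no value of a4 works.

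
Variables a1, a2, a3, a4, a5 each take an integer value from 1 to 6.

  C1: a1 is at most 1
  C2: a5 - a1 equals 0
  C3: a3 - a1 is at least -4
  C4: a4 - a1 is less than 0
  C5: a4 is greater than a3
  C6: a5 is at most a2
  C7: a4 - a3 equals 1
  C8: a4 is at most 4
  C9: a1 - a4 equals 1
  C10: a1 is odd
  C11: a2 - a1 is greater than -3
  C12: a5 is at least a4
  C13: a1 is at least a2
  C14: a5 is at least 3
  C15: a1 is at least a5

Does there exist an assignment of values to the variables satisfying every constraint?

Unsatisfiable

From constraints 6 and 14: a2 ≥ a5 and a5 ≥ 3, so a2 ≥ 3. From constraints 1 and 13: a2 ≤ a1 and a1 ≤ 1, so a2 ≤ 1. But 1 < 3, so no value of a2 works.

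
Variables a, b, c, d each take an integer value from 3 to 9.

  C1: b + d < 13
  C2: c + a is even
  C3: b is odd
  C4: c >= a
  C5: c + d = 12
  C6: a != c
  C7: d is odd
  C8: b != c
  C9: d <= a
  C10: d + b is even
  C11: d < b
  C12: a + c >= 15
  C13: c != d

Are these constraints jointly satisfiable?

Satisfiable

Setting (a, b, c, d) = (7, 7, 9, 3) satisfies everything: constraint 1: b + d = 10; constraint 5: c + d = 12; constraint 12: a + c = 16, and the others follow.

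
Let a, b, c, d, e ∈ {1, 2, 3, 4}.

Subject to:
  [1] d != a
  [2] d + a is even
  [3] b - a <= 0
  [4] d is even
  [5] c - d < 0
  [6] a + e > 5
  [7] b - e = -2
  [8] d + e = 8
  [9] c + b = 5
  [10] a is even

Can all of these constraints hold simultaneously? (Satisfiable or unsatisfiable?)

Try a = 2, b = 2, c = 3, d = 4, e = 4.
Check constraint 3: b - a = 0; constraint 5: c - d = -1. The remaining constraints are straightforward to verify.

Satisfiable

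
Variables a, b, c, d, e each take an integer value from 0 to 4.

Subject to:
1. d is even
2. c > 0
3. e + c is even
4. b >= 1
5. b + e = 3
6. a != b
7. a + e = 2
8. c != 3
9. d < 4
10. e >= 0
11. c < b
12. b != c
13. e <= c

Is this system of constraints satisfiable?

Satisfiable

The assignment a = 1, b = 2, c = 1, d = 0, e = 1 works:
  constraint 5 holds since b + e = 3.
  constraint 7 holds since a + e = 2.
The rest check out directly.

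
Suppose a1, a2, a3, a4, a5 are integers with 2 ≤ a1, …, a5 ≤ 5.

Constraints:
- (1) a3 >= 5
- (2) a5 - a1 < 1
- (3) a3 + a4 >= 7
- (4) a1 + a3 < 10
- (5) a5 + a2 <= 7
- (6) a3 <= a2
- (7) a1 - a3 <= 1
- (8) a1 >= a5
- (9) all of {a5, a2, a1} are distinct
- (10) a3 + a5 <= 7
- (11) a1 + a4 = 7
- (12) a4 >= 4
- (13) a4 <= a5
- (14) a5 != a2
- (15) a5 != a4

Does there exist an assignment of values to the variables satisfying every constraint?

Unsatisfiable

From constraints 12 and 13: a5 ≥ a4 ≥ 4. From constraints 1 and 6: a2 ≥ a3 ≥ 5. Hence a5 + a2 ≥ 9. But constraint 5 requires a5 + a2 ≤ 7, and 7 < 9. Contradiction.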